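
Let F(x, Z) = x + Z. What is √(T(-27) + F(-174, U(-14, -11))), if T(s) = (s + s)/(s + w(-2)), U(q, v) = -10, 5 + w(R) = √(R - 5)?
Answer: √2*√((2917 - 92*I*√7)/(-32 + I*√7)) ≈ 0.0051314 + 13.503*I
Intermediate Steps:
w(R) = -5 + √(-5 + R) (w(R) = -5 + √(R - 5) = -5 + √(-5 + R))
T(s) = 2*s/(-5 + s + I*√7) (T(s) = (s + s)/(s + (-5 + √(-5 - 2))) = (2*s)/(s + (-5 + √(-7))) = (2*s)/(s + (-5 + I*√7)) = (2*s)/(-5 + s + I*√7) = 2*s/(-5 + s + I*√7))
F(x, Z) = Z + x
√(T(-27) + F(-174, U(-14, -11))) = √(2*(-27)/(-5 - 27 + I*√7) + (-10 - 174)) = √(2*(-27)/(-32 + I*√7) - 184) = √(-54/(-32 + I*√7) - 184) = √(-184 - 54/(-32 + I*√7))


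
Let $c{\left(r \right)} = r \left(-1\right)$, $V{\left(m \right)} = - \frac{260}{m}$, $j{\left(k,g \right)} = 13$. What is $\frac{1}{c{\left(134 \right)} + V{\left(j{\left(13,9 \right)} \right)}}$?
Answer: $- \frac{1}{154} \approx -0.0064935$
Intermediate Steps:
$c{\left(r \right)} = - r$
$\frac{1}{c{\left(134 \right)} + V{\left(j{\left(13,9 \right)} \right)}} = \frac{1}{\left(-1\right) 134 - \frac{260}{13}} = \frac{1}{-134 - 20} = \frac{1}{-154} = - \frac{1}{154}$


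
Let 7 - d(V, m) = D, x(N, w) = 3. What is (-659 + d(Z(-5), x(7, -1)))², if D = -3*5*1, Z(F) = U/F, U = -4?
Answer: 405769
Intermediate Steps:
Z(F) = -4/F
D = -15 (D = -15*1 = -15)
d(V, m) = 22 (d(V, m) = 7 - 1*(-15) = 7 + 15 = 22)
(-659 + d(Z(-5), x(7, -1)))² = (-659 + 22)² = (-637)² = 405769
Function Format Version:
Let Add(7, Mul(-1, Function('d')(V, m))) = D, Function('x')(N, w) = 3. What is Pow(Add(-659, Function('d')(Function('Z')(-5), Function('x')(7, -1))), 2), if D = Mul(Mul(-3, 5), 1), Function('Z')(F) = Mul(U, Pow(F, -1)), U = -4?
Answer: 405769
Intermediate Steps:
Function('Z')(F) = Mul(-4, Pow(F, -1))
D = -15 (D = Mul(-15, 1) = -15)
Function('d')(V, m) = 22 (Function('d')(V, m) = Add(7, Mul(-1, -15)) = Add(7, 15) = 22)
Pow(Add(-659, Function('d')(Function('Z')(-5), Function('x')(7, -1))), 2) = Pow(Add(-659, 22), 2) = Pow(-637, 2) = 405769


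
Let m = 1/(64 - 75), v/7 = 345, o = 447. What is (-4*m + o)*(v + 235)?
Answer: 13040650/11 ≈ 1.1855e+6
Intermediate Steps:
v = 2415 (v = 7*345 = 2415)
m = -1/11 (m = 1/(-11) = -1/11 ≈ -0.090909)
(-4*m + o)*(v + 235) = (-4*(-1/11) + 447)*(2415 + 235) = (4/11 + 447)*2650 = (4921/11)*2650 = 13040650/11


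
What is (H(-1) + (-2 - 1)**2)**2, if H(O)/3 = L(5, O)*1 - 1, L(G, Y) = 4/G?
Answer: 1764/25 ≈ 70.560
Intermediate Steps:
H(O) = -3/5 (H(O) = 3*((4/5)*1 - 1) = 3*(4/5 - 1) = 3*(-1/5) = -3/5)
(H(-1) + (-2 - 1)**2)**2 = (-3/5 + (-2 - 1)**2)**2 = (-3/5 + (-3)**2)**2 = (-3/5 + 9)**2 = (42/5)**2 = 1764/25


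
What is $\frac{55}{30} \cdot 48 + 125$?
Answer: $213$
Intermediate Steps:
$\frac{55}{30} \cdot 48 + 125 = 55 \cdot \frac{1}{30} \cdot 48 + 125 = \frac{11}{6} \cdot 48 + 125 = 88 + 125 = 213$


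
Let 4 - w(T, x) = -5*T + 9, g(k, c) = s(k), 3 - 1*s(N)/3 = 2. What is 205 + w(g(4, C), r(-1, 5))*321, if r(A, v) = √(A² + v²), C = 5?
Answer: 3415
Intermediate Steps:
s(N) = 3 (s(N) = 9 - 3*2 = 9 - 6 = 3)
g(k, c) = 3
w(T, x) = -5 + 5*T (w(T, x) = 4 - (-5*T + 9) = 4 - (9 - 5*T) = 4 + (-9 + 5*T) = -5 + 5*T)
205 + w(g(4, C), r(-1, 5))*321 = 205 + (-5 + 5*3)*321 = 205 + (-5 + 15)*321 = 205 + 10*321 = 205 + 3210 = 3415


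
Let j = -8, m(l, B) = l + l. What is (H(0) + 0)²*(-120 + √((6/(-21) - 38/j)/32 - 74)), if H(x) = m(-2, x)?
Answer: -1920 + I*√926506/7 ≈ -1920.0 + 137.51*I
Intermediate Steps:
m(l, B) = 2*l
H(x) = -4 (H(x) = 2*(-2) = -4)
(H(0) + 0)²*(-120 + √((6/(-21) - 38/j)/32 - 74)) = (-4 + 0)²*(-120 + √((6/(-21) - 38/(-8))/32 - 74)) = (-4)²*(-120 + √((6*(-1/21) - 38*(-⅛))*(1/32) - 74)) = 16*(-120 + √((-2/7 + 19/4)*(1/32) - 74)) = 16*(-120 + √((125/28)*(1/32) - 74)) = 16*(-120 + √(125/896 - 74)) = 16*(-120 + √(-66179/896)) = 16*(-120 + I*√926506/112) = -1920 + I*√926506/7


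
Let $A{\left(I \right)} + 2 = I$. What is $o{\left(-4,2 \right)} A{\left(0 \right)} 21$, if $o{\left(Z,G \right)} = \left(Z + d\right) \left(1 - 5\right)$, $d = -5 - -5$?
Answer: $-672$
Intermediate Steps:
$A{\left(I \right)} = -2 + I$
$d = 0$ ($d = -5 + 5 = 0$)
$o{\left(Z,G \right)} = - 4 Z$ ($o{\left(Z,G \right)} = \left(Z + 0\right) \left(1 - 5\right) = Z \left(-4\right) = - 4 Z$)
$o{\left(-4,2 \right)} A{\left(0 \right)} 21 = \left(-4\right) \left(-4\right) \left(-2 + 0\right) 21 = 16 \left(-2\right) 21 = \left(-32\right) 21 = -672$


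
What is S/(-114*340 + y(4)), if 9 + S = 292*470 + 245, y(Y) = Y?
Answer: -34369/9689 ≈ -3.5472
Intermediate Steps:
S = 137476 (S = -9 + (292*470 + 245) = -9 + (137240 + 245) = -9 + 137485 = 137476)
S/(-114*340 + y(4)) = 137476/(-114*340 + 4) = 137476/(-38760 + 4) = 137476/(-38756) = 137476*(-1/38756) = -34369/9689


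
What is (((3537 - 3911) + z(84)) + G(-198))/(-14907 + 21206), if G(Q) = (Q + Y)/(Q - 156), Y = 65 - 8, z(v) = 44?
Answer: -38893/743282 ≈ -0.052326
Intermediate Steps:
Y = 57
G(Q) = (57 + Q)/(-156 + Q) (G(Q) = (Q + 57)/(Q - 156) = (57 + Q)/(-156 + Q))
(((3537 - 3911) + z(84)) + G(-198))/(-14907 + 21206) = (((3537 - 3911) + 44) + (57 - 198)/(-156 - 198))/(-14907 + 21206) = ((-374 + 44) - 141/(-354))/6299 = (-330 - 1/354*(-141))*(1/6299) = (-330 + 47/118)*(1/6299) = -38893/118*1/6299 = -38893/743282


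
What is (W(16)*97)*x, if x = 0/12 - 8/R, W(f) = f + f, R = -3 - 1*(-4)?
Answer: -24832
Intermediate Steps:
R = 1 (R = -3 + 4 = 1)
W(f) = 2*f
x = -8 (x = 0/12 - 8/1 = 0*(1/12) - 8*1 = 0 - 8 = -8)
(W(16)*97)*x = ((2*16)*97)*(-8) = (32*97)*(-8) = 3104*(-8) = -24832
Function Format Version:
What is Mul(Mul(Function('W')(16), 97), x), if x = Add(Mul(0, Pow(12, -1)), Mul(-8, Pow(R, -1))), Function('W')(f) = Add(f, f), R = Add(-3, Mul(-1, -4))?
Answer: -24832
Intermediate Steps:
R = 1 (R = Add(-3, 4) = 1)
Function('W')(f) = Mul(2, f)
x = -8 (x = Add(Mul(0, Pow(12, -1)), Mul(-8, Pow(1, -1))) = Add(Mul(0, Rational(1, 12)), Mul(-8, 1)) = Add(0, -8) = -8)
Mul(Mul(Function('W')(16), 97), x) = Mul(Mul(Mul(2, 16), 97), -8) = Mul(Mul(32, 97), -8) = Mul(3104, -8) = -24832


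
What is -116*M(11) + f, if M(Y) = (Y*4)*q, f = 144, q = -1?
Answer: 5248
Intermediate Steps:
M(Y) = -4*Y (M(Y) = (Y*4)*(-1) = (4*Y)*(-1) = -4*Y)
-116*M(11) + f = -(-464)*11 + 144 = -116*(-44) + 144 = 5104 + 144 = 5248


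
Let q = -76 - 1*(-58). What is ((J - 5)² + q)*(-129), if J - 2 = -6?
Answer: -8127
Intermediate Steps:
J = -4 (J = 2 - 6 = -4)
q = -18 (q = -76 + 58 = -18)
((J - 5)² + q)*(-129) = ((-4 - 5)² - 18)*(-129) = ((-9)² - 18)*(-129) = (81 - 18)*(-129) = 63*(-129) = -8127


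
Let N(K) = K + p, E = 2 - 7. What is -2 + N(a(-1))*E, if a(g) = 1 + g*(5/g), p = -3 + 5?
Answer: -42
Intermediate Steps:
p = 2
a(g) = 6 (a(g) = 1 + 5 = 6)
E = -5
N(K) = 2 + K (N(K) = K + 2 = 2 + K)
-2 + N(a(-1))*E = -2 + (2 + 6)*(-5) = -2 + 8*(-5) = -2 - 40 = -42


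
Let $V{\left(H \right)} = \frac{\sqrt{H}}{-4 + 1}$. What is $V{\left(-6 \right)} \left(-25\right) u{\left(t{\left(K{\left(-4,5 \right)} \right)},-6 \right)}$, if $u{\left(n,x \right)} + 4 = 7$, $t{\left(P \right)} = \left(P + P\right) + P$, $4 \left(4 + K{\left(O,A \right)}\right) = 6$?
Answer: $25 i \sqrt{6} \approx 61.237 i$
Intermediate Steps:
$K{\left(O,A \right)} = - \frac{5}{2}$ ($K{\left(O,A \right)} = -4 + \frac{1}{4} \cdot 6 = -4 + \frac{3}{2} = - \frac{5}{2}$)
$t{\left(P \right)} = 3 P$ ($t{\left(P \right)} = 2 P + P = 3 P$)
$u{\left(n,x \right)} = 3$ ($u{\left(n,x \right)} = -4 + 7 = 3$)
$V{\left(H \right)} = - \frac{\sqrt{H}}{3}$ ($V{\left(H \right)} = \frac{\sqrt{H}}{-3} = - \frac{\sqrt{H}}{3}$)
$V{\left(-6 \right)} \left(-25\right) u{\left(t{\left(K{\left(-4,5 \right)} \right)},-6 \right)} = - \frac{\sqrt{-6}}{3} \left(-25\right) 3 = - \frac{i \sqrt{6}}{3} \left(-25\right) 3 = \frac{25 i \sqrt{6}}{3} \cdot 3 = 25 i \sqrt{6}$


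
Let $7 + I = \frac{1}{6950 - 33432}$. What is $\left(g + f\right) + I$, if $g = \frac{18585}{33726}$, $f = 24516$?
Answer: $\frac{260598364948}{10632523} \approx 24510.0$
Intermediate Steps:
$I = - \frac{185375}{26482}$ ($I = -7 + \frac{1}{6950 - 33432} = -7 + \frac{1}{-26482} = -7 - \frac{1}{26482} = - \frac{185375}{26482} \approx -7.0$)
$g = \frac{885}{1606}$ ($g = 18585 \cdot \frac{1}{33726} = \frac{885}{1606} \approx 0.55106$)
$\left(g + f\right) + I = \left(\frac{885}{1606} + 24516\right) - \frac{185375}{26482} = \frac{39373581}{1606} - \frac{185375}{26482} = \frac{260598364948}{10632523}$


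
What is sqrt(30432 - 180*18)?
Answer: 2*sqrt(6798) ≈ 164.90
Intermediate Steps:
sqrt(30432 - 180*18) = sqrt(30432 - 3240) = sqrt(27192) = 2*sqrt(6798)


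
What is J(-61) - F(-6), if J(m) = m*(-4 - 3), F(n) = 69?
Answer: 358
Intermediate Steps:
J(m) = -7*m (J(m) = m*(-7) = -7*m)
J(-61) - F(-6) = -7*(-61) - 1*69 = 427 - 69 = 358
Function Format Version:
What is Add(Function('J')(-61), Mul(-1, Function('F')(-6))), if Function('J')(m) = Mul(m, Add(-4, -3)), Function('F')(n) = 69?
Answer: 358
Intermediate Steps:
Function('J')(m) = Mul(-7, m) (Function('J')(m) = Mul(m, -7) = Mul(-7, m))
Add(Function('J')(-61), Mul(-1, Function('F')(-6))) = Add(Mul(-7, -61), Mul(-1, 69)) = Add(427, -69) = 358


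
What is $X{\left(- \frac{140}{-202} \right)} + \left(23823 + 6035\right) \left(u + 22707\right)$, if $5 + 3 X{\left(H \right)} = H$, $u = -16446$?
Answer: $\frac{18881034593}{101} \approx 1.8694 \cdot 10^{8}$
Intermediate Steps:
$X{\left(H \right)} = - \frac{5}{3} + \frac{H}{3}$
$X{\left(- \frac{140}{-202} \right)} + \left(23823 + 6035\right) \left(u + 22707\right) = \left(- \frac{5}{3} + \frac{\left(-140\right) \frac{1}{-202}}{3}\right) + \left(23823 + 6035\right) \left(-16446 + 22707\right) = \left(- \frac{5}{3} + \frac{\left(-140\right) \left(- \frac{1}{202}\right)}{3}\right) + 29858 \cdot 6261 = \left(- \frac{5}{3} + \frac{1}{3} \cdot \frac{70}{101}\right) + 186940938 = \left(- \frac{5}{3} + \frac{70}{303}\right) + 186940938 = - \frac{145}{101} + 186940938 = \frac{18881034593}{101}$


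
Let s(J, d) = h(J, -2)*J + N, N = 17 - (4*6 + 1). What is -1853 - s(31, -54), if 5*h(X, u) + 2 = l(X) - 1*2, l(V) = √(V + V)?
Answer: -9101/5 - 31*√62/5 ≈ -1869.0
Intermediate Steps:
l(V) = √2*√V (l(V) = √(2*V) = √2*√V)
N = -8 (N = 17 - (24 + 1) = 17 - 1*25 = 17 - 25 = -8)
h(X, u) = -⅘ + √2*√X/5 (h(X, u) = -⅖ + (√2*√X - 1*2)/5 = -⅖ + (√2*√X - 2)/5 = -⅖ + (-2 + √2*√X)/5 = -⅖ + (-⅖ + √2*√X/5) = -⅘ + √2*√X/5)
s(J, d) = -8 + J*(-⅘ + √2*√J/5) (s(J, d) = (-⅘ + √2*√J/5)*J - 8 = J*(-⅘ + √2*√J/5) - 8 = -8 + J*(-⅘ + √2*√J/5))
-1853 - s(31, -54) = -1853 - (-8 + (⅕)*31*(-4 + √2*√31)) = -1853 - (-8 + (⅕)*31*(-4 + √62)) = -1853 - (-8 + (-124/5 + 31*√62/5)) = -1853 - (-164/5 + 31*√62/5) = -1853 + (164/5 - 31*√62/5) = -9101/5 - 31*√62/5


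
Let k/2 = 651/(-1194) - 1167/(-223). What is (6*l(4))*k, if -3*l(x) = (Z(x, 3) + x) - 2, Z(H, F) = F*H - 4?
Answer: -8321500/44377 ≈ -187.52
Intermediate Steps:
Z(H, F) = -4 + F*H
k = 416075/44377 (k = 2*(651/(-1194) - 1167/(-223)) = 2*(651*(-1/1194) - 1167*(-1/223)) = 2*(-217/398 + 1167/223) = 2*(416075/88754) = 416075/44377 ≈ 9.3759)
l(x) = 2 - 4*x/3 (l(x) = -(((-4 + 3*x) + x) - 2)/3 = -((-4 + 4*x) - 2)/3 = -(-6 + 4*x)/3 = 2 - 4*x/3)
(6*l(4))*k = (6*(2 - 4/3*4))*(416075/44377) = (6*(2 - 16/3))*(416075/44377) = (6*(-10/3))*(416075/44377) = -20*416075/44377 = -8321500/44377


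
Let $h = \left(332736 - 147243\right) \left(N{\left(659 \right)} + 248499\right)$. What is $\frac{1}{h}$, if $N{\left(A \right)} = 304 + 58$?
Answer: $\frac{1}{46161973473} \approx 2.1663 \cdot 10^{-11}$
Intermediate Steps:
$N{\left(A \right)} = 362$
$h = 46161973473$ ($h = \left(332736 - 147243\right) \left(362 + 248499\right) = 185493 \cdot 248861 = 46161973473$)
$\frac{1}{h} = \frac{1}{46161973473}$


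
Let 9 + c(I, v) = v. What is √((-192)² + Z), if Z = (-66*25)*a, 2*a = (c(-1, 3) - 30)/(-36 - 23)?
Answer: 6*√3515869/59 ≈ 190.68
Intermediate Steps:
c(I, v) = -9 + v
a = 18/59 (a = (((-9 + 3) - 30)/(-36 - 23))/2 = ((-6 - 30)/(-59))/2 = (-36*(-1/59))/2 = (½)*(36/59) = 18/59 ≈ 0.30508)
Z = -29700/59 (Z = -66*25*(18/59) = -1650*18/59 = -29700/59 ≈ -503.39)
√((-192)² + Z) = √((-192)² - 29700/59) = √(36864 - 29700/59) = √(2145276/59) = 6*√3515869/59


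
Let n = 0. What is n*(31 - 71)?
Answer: 0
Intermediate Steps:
n*(31 - 71) = 0*(31 - 71) = 0*(-40) = 0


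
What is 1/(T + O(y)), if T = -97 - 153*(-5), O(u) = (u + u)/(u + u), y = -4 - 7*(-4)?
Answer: 1/669 ≈ 0.0014948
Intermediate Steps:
y = 24 (y = -4 + 28 = 24)
O(u) = 1 (O(u) = (2*u)/((2*u)) = (2*u)*(1/(2*u)) = 1)
T = 668 (T = -97 + 765 = 668)
1/(T + O(y)) = 1/(668 + 1) = 1/669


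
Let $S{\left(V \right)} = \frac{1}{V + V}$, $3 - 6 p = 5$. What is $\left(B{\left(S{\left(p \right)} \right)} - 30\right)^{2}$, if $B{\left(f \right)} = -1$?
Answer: $961$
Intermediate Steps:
$p = - \frac{1}{3}$ ($p = \frac{1}{2} - \frac{5}{6} = - \frac{1}{3} \approx -0.33333$)
$S{\left(V \right)} = \frac{1}{2 V}$
$\left(B{\left(S{\left(p \right)} \right)} - 30\right)^{2} = \left(-1 - 30\right)^{2} = \left(-31\right)^{2} = 961$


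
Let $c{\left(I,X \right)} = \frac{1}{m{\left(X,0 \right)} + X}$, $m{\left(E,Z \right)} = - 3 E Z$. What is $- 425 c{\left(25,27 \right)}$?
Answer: $- \frac{425}{27} \approx -15.741$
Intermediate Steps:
$m{\left(E,Z \right)} = - 3 E Z$
$c{\left(I,X \right)} = \frac{1}{X}$ ($c{\left(I,X \right)} = \frac{1}{\left(-3\right) X 0 + X} = \frac{1}{0 + X} = \frac{1}{X}$)
$- 425 c{\left(25,27 \right)} = - \frac{425}{27}$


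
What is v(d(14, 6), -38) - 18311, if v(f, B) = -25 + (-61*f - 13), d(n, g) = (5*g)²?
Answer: -73249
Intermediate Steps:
d(n, g) = 25*g²
v(f, B) = -38 - 61*f (v(f, B) = -25 + (-13 - 61*f) = -38 - 61*f)
v(d(14, 6), -38) - 18311 = (-38 - 1525*6²) - 18311 = (-38 - 1525*36) - 18311 = (-38 - 61*900) - 18311 = (-38 - 54900) - 18311 = -54938 - 18311 = -73249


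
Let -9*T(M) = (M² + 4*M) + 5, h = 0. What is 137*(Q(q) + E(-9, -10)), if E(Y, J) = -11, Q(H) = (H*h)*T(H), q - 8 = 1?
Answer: -1507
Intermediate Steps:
q = 9 (q = 8 + 1 = 9)
T(M) = -5/9 - 4*M/9 - M²/9 (T(M) = -((M² + 4*M) + 5)/9 = -(5 + M² + 4*M)/9 = -5/9 - 4*M/9 - M²/9)
Q(H) = 0 (Q(H) = (H*0)*(-5/9 - 4*H/9 - H²/9) = 0*(-5/9 - 4*H/9 - H²/9) = 0)
137*(Q(q) + E(-9, -10)) = 137*(0 - 11) = 137*(-11) = -1507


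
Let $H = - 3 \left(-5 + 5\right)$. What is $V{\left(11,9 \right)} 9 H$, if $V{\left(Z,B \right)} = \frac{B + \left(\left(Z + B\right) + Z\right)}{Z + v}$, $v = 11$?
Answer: $0$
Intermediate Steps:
$H = 0$ ($H = \left(-3\right) 0 = 0$)
$V{\left(Z,B \right)} = \frac{2 B + 2 Z}{11 + Z}$ ($V{\left(Z,B \right)} = \frac{B + \left(\left(Z + B\right) + Z\right)}{Z + 11} = \frac{B + \left(\left(B + Z\right) + Z\right)}{11 + Z} = \frac{B + \left(B + 2 Z\right)}{11 + Z} = \frac{2 B + 2 Z}{11 + Z}$)
$V{\left(11,9 \right)} 9 H = \frac{2 \left(9 + 11\right)}{11 + 11} \cdot 9 \cdot 0 = 2 \cdot \frac{1}{22} \cdot 20 \cdot 9 \cdot 0 = \frac{20}{11} \cdot 9 \cdot 0 = \frac{180}{11} \cdot 0 = 0$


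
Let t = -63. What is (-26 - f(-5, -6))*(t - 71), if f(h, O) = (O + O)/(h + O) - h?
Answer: 47302/11 ≈ 4300.2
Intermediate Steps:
f(h, O) = -h + 2*O/(O + h) (f(h, O) = (2*O)/(O + h) - h = 2*O/(O + h) - h = -h + 2*O/(O + h))
(-26 - f(-5, -6))*(t - 71) = (-26 - (-1*(-5)² + 2*(-6) - 1*(-6)*(-5))/(-6 - 5))*(-63 - 71) = (-26 - (-1*25 - 12 - 30)/(-11))*(-134) = (-26 - (-1)*(-25 - 12 - 30)/11)*(-134) = (-26 - (-1)*(-67)/11)*(-134) = (-26 - 1*67/11)*(-134) = (-26 - 67/11)*(-134) = -353/11*(-134) = 47302/11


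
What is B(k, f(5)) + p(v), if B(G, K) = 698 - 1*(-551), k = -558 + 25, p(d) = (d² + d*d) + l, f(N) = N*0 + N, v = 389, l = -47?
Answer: 303844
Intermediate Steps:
f(N) = N (f(N) = 0 + N = N)
p(d) = -47 + 2*d² (p(d) = (d² + d*d) - 47 = (d² + d²) - 47 = 2*d² - 47 = -47 + 2*d²)
k = -533
B(G, K) = 1249 (B(G, K) = 698 + 551 = 1249)
B(k, f(5)) + p(v) = 1249 + (-47 + 2*389²) = 1249 + (-47 + 2*151321) = 1249 + (-47 + 302642) = 1249 + 302595 = 303844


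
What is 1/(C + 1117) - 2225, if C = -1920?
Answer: -1786676/803 ≈ -2225.0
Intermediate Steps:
1/(C + 1117) - 2225 = 1/(-1920 + 1117) - 2225 = 1/(-803) - 2225 = -1/803 - 2225 = -1786676/803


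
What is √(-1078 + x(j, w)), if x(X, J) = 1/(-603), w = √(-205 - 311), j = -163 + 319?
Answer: I*√43552345/201 ≈ 32.833*I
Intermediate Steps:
j = 156
w = 2*I*√129 (w = √(-516) = 2*I*√129 ≈ 22.716*I)
x(X, J) = -1/603
√(-1078 + x(j, w)) = √(-1078 - 1/603) = √(-650035/603) = I*√43552345/201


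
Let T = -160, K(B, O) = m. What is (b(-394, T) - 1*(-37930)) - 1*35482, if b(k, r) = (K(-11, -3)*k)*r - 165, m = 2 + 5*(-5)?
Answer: -1447637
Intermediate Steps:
m = -23 (m = 2 - 25 = -23)
K(B, O) = -23
b(k, r) = -165 - 23*k*r (b(k, r) = (-23*k)*r - 165 = -23*k*r - 165 = -165 - 23*k*r)
(b(-394, T) - 1*(-37930)) - 1*35482 = ((-165 - 23*(-394)*(-160)) - 1*(-37930)) - 1*35482 = ((-165 - 1449920) + 37930) - 35482 = (-1450085 + 37930) - 35482 = -1412155 - 35482 = -1447637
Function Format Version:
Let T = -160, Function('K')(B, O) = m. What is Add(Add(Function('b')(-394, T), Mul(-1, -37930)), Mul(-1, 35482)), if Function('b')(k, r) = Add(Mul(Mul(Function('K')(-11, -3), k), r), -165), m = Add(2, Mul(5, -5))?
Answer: -1447637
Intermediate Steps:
m = -23 (m = Add(2, -25) = -23)
Function('K')(B, O) = -23
Function('b')(k, r) = Add(-165, Mul(-23, k, r)) (Function('b')(k, r) = Add(Mul(Mul(-23, k), r), -165) = Add(Mul(-23, k, r), -165) = Add(-165, Mul(-23, k, r)))
Add(Add(Function('b')(-394, T), Mul(-1, -37930)), Mul(-1, 35482)) = Add(Add(Add(-165, Mul(-23, -394, -160)), Mul(-1, -37930)), Mul(-1, 35482)) = Add(Add(Add(-165, -1449920), 37930), -35482) = Add(Add(-1450085, 37930), -35482) = Add(-1412155, -35482) = -1447637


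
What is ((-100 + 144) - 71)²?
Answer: 729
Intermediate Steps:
((-100 + 144) - 71)² = (44 - 71)² = (-27)² = 729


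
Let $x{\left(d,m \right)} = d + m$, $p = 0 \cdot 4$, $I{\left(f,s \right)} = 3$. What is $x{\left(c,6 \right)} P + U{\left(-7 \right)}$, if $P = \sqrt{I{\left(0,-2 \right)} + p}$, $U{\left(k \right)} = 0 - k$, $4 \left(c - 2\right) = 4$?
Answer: $7 + 9 \sqrt{3} \approx 22.588$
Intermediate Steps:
$c = 3$ ($c = 2 + \frac{1}{4} \cdot 4 = 2 + 1 = 3$)
$p = 0$
$U{\left(k \right)} = - k$
$P = \sqrt{3}$ ($P = \sqrt{3 + 0} = \sqrt{3} \approx 1.732$)
$x{\left(c,6 \right)} P + U{\left(-7 \right)} = \left(3 + 6\right) \sqrt{3} - -7 = 9 \sqrt{3} + 7 = 7 + 9 \sqrt{3}$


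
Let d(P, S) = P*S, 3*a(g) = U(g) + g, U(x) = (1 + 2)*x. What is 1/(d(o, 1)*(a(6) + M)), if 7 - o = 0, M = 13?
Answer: 1/147 ≈ 0.0068027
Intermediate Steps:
o = 7 (o = 7 - 1*0 = 7 + 0 = 7)
U(x) = 3*x
a(g) = 4*g/3 (a(g) = (3*g + g)/3 = (4*g)/3 = 4*g/3)
1/(d(o, 1)*(a(6) + M)) = 1/((7*1)*((4/3)*6 + 13)) = 1/(7*(8 + 13)) = 1/(7*21) = 1/147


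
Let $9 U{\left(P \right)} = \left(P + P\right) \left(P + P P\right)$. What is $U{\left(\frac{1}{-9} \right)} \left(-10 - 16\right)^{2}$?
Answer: $\frac{10816}{6561} \approx 1.6485$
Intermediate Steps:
$U{\left(P \right)} = \frac{2 P \left(P + P^{2}\right)}{9}$ ($U{\left(P \right)} = \frac{\left(P + P\right) \left(P + P P\right)}{9} = \frac{2 P \left(P + P^{2}\right)}{9}$)
$U{\left(\frac{1}{-9} \right)} \left(-10 - 16\right)^{2} = \frac{2 \left(\frac{1}{-9}\right)^{2} \left(1 + \frac{1}{-9}\right)}{9} \left(-10 - 16\right)^{2} = \frac{2 \left(- \frac{1}{9}\right)^{2} \left(1 - \frac{1}{9}\right)}{9} \left(-10 - 16\right)^{2} = \frac{2}{9} \cdot \frac{1}{81} \cdot \frac{8}{9} \left(-26\right)^{2} = \frac{16}{6561} \cdot 676 = \frac{10816}{6561}$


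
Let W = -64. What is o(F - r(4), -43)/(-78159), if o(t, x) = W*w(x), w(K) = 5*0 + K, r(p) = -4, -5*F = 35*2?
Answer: -2752/78159 ≈ -0.035210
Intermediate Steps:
F = -14 (F = -7*2 = -⅕*70 = -14)
w(K) = K (w(K) = 0 + K = K)
o(t, x) = -64*x
o(F - r(4), -43)/(-78159) = -64*(-43)/(-78159) = 2752*(-1/78159) = -2752/78159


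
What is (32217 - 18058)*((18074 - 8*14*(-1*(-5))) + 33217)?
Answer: 718300229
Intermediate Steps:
(32217 - 18058)*((18074 - 8*14*(-1*(-5))) + 33217) = 14159*((18074 - 112*5) + 33217) = 14159*((18074 - 1*560) + 33217) = 14159*((18074 - 560) + 33217) = 14159*(17514 + 33217) = 14159*50731 = 718300229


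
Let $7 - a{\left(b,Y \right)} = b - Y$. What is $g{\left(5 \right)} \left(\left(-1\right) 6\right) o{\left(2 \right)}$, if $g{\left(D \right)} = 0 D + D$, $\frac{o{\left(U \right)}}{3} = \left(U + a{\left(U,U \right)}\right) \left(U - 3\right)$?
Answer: $810$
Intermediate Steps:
$a{\left(b,Y \right)} = 7 + Y - b$ ($a{\left(b,Y \right)} = 7 - \left(b - Y\right) = 7 + \left(Y - b\right) = 7 + Y - b$)
$o{\left(U \right)} = 3 \left(-3 + U\right) \left(7 + U\right)$ ($o{\left(U \right)} = 3 \left(U + \left(7 + U - U\right)\right) \left(U - 3\right) = 3 \left(U + 7\right) \left(-3 + U\right) = 3 \left(7 + U\right) \left(-3 + U\right) = 3 \left(-3 + U\right) \left(7 + U\right)$)
$g{\left(D \right)} = D$ ($g{\left(D \right)} = 0 + D = D$)
$g{\left(5 \right)} \left(\left(-1\right) 6\right) o{\left(2 \right)} = 5 \left(\left(-1\right) 6\right) \left(-63 + 3 \cdot 2^{2} + 12 \cdot 2\right) = 5 \left(-6\right) \left(-63 + 3 \cdot 4 + 24\right) = - 30 \left(-63 + 12 + 24\right) = \left(-30\right) \left(-27\right) = 810$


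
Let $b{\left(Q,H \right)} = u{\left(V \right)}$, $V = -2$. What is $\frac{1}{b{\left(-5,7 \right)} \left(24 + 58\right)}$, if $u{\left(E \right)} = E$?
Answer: $- \frac{1}{164} \approx -0.0060976$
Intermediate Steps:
$b{\left(Q,H \right)} = -2$
$\frac{1}{b{\left(-5,7 \right)} \left(24 + 58\right)} = \frac{1}{\left(-2\right) \left(24 + 58\right)} = \frac{1}{\left(-2\right) 82} = \frac{1}{-164} = - \frac{1}{164}$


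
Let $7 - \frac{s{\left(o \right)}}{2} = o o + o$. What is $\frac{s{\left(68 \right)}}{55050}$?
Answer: $- \frac{937}{5505} \approx -0.17021$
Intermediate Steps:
$s{\left(o \right)} = 14 - 2 o - 2 o^{2}$ ($s{\left(o \right)} = 14 - 2 \left(o o + o\right) = 14 - 2 \left(o^{2} + o\right) = 14 - 2 \left(o + o^{2}\right) = 14 - \left(2 o + 2 o^{2}\right) = 14 - 2 o - 2 o^{2}$)
$\frac{s{\left(68 \right)}}{55050} = \frac{14 - 136 - 2 \cdot 68^{2}}{55050} = \left(14 - 136 - 9248\right) \frac{1}{55050} = \left(-9370\right) \frac{1}{55050} = - \frac{937}{5505}$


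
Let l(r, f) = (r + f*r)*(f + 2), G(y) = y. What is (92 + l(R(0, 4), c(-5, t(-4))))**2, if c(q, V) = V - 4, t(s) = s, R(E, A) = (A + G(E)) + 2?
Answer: 118336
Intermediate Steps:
R(E, A) = 2 + A + E (R(E, A) = (A + E) + 2 = 2 + A + E)
c(q, V) = -4 + V
l(r, f) = (2 + f)*(r + f*r) (l(r, f) = (r + f*r)*(2 + f) = (2 + f)*(r + f*r))
(92 + l(R(0, 4), c(-5, t(-4))))**2 = (92 + (2 + 4 + 0)*(2 + (-4 - 4)**2 + 3*(-4 - 4)))**2 = (92 + 6*(2 + (-8)**2 + 3*(-8)))**2 = (92 + 6*(2 + 64 - 24))**2 = (92 + 6*42)**2 = (92 + 252)**2 = 344**2 = 118336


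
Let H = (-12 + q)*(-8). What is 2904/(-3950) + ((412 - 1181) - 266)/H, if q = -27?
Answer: -832383/205400 ≈ -4.0525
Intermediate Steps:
H = 312 (H = (-12 - 27)*(-8) = -39*(-8) = 312)
2904/(-3950) + ((412 - 1181) - 266)/H = 2904/(-3950) + ((412 - 1181) - 266)/312 = 2904*(-1/3950) + (-769 - 266)*(1/312) = -1452/1975 - 1035*1/312 = -1452/1975 - 345/104 = -832383/205400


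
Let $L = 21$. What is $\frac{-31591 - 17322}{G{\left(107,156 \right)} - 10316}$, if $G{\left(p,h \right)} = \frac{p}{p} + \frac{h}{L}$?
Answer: $\frac{342391}{72153} \approx 4.7453$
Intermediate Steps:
$G{\left(p,h \right)} = 1 + \frac{h}{21}$ ($G{\left(p,h \right)} = \frac{p}{p} + \frac{h}{21} = 1 + h \frac{1}{21} = 1 + \frac{h}{21}$)
$\frac{-31591 - 17322}{G{\left(107,156 \right)} - 10316} = \frac{-31591 - 17322}{\left(1 + \frac{1}{21} \cdot 156\right) - 10316} = - \frac{48913}{\left(1 + \frac{52}{7}\right) - 10316} = - \frac{48913}{\frac{59}{7} - 10316} = - \frac{48913}{- \frac{72153}{7}} = \left(-48913\right) \left(- \frac{7}{72153}\right) = \frac{342391}{72153}$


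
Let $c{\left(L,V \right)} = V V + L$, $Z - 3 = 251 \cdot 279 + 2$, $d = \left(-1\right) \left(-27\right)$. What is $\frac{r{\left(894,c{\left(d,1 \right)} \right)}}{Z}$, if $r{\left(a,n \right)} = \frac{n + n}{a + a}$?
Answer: $\frac{7}{15652599} \approx 4.4721 \cdot 10^{-7}$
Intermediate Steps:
$d = 27$
$Z = 70034$ ($Z = 3 + \left(251 \cdot 279 + 2\right) = 3 + \left(70029 + 2\right) = 3 + 70031 = 70034$)
$c{\left(L,V \right)} = L + V^{2}$ ($c{\left(L,V \right)} = V^{2} + L = L + V^{2}$)
$r{\left(a,n \right)} = \frac{n}{a}$ ($r{\left(a,n \right)} = \frac{2 n}{2 a} = 2 n \frac{1}{2 a} = \frac{n}{a}$)
$\frac{r{\left(894,c{\left(d,1 \right)} \right)}}{Z} = \frac{\left(27 + 1^{2}\right) \frac{1}{894}}{70034} = \left(27 + 1\right) \frac{1}{894} \cdot \frac{1}{70034} = 28 \cdot \frac{1}{894} \cdot \frac{1}{70034} = \frac{14}{447} \cdot \frac{1}{70034} = \frac{7}{15652599}$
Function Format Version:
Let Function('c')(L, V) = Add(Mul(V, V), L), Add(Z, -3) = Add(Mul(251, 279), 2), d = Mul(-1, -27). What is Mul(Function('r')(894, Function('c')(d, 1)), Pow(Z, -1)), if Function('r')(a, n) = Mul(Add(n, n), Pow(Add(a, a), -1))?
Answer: Rational(7, 15652599) ≈ 4.4721e-7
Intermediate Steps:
d = 27
Z = 70034 (Z = Add(3, Add(Mul(251, 279), 2)) = Add(3, Add(70029, 2)) = Add(3, 70031) = 70034)
Function('c')(L, V) = Add(L, Pow(V, 2)) (Function('c')(L, V) = Add(Pow(V, 2), L) = Add(L, Pow(V, 2)))
Function('r')(a, n) = Mul(n, Pow(a, -1)) (Function('r')(a, n) = Mul(Mul(2, n), Pow(Mul(2, a), -1)) = Mul(Mul(2, n), Mul(Rational(1, 2), Pow(a, -1))) = Mul(n, Pow(a, -1)))
Mul(Function('r')(894, Function('c')(d, 1)), Pow(Z, -1)) = Mul(Mul(Add(27, Pow(1, 2)), Pow(894, -1)), Pow(70034, -1)) = Mul(Mul(Add(27, 1), Rational(1, 894)), Rational(1, 70034)) = Mul(Mul(28, Rational(1, 894)), Rational(1, 70034)) = Mul(Rational(14, 447), Rational(1, 70034)) = Rational(7, 15652599)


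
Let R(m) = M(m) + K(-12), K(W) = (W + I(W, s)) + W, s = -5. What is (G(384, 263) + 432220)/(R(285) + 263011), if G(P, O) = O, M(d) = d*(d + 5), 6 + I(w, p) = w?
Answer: 432483/345619 ≈ 1.2513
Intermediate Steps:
I(w, p) = -6 + w
M(d) = d*(5 + d)
K(W) = -6 + 3*W (K(W) = (W + (-6 + W)) + W = (-6 + 2*W) + W = -6 + 3*W)
R(m) = -42 + m*(5 + m) (R(m) = m*(5 + m) + (-6 + 3*(-12)) = m*(5 + m) + (-6 - 36) = m*(5 + m) - 42 = -42 + m*(5 + m))
(G(384, 263) + 432220)/(R(285) + 263011) = (263 + 432220)/((-42 + 285*(5 + 285)) + 263011) = 432483/((-42 + 285*290) + 263011) = 432483/((-42 + 82650) + 263011) = 432483/(82608 + 263011) = 432483/345619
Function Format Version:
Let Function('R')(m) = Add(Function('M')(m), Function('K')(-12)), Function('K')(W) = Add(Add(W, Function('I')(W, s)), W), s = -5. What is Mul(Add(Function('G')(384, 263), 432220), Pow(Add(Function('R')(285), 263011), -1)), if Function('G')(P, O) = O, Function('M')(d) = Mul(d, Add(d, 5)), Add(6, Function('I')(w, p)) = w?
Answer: Rational(432483, 345619) ≈ 1.2513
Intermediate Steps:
Function('I')(w, p) = Add(-6, w)
Function('M')(d) = Mul(d, Add(5, d))
Function('K')(W) = Add(-6, Mul(3, W)) (Function('K')(W) = Add(Add(W, Add(-6, W)), W) = Add(Add(-6, Mul(2, W)), W) = Add(-6, Mul(3, W)))
Function('R')(m) = Add(-42, Mul(m, Add(5, m))) (Function('R')(m) = Add(Mul(m, Add(5, m)), Add(-6, Mul(3, -12))) = Add(Mul(m, Add(5, m)), Add(-6, -36)) = Add(Mul(m, Add(5, m)), -42) = Add(-42, Mul(m, Add(5, m))))
Mul(Add(Function('G')(384, 263), 432220), Pow(Add(Function('R')(285), 263011), -1)) = Mul(Add(263, 432220), Pow(Add(Add(-42, Mul(285, Add(5, 285))), 263011), -1)) = Mul(432483, Pow(Add(Add(-42, Mul(285, 290)), 263011), -1)) = Mul(432483, Pow(Add(Add(-42, 82650), 263011), -1)) = Mul(432483, Pow(Add(82608, 263011), -1)) = Mul(432483, Pow(345619, -1)) = Mul(432483, Rational(1, 345619)) = Rational(432483, 345619)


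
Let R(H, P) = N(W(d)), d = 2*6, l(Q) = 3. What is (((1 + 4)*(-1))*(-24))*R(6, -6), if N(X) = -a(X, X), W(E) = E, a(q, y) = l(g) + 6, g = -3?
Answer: -1080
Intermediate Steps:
a(q, y) = 9 (a(q, y) = 3 + 6 = 9)
d = 12
N(X) = -9 (N(X) = -1*9 = -9)
R(H, P) = -9
(((1 + 4)*(-1))*(-24))*R(6, -6) = (((1 + 4)*(-1))*(-24))*(-9) = ((5*(-1))*(-24))*(-9) = -5*(-24)*(-9) = 120*(-9) = -1080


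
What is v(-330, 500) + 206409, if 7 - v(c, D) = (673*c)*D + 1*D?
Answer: 111250916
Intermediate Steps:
v(c, D) = 7 - D - 673*D*c (v(c, D) = 7 - ((673*c)*D + 1*D) = 7 - (673*D*c + D) = 7 - (D + 673*D*c) = 7 + (-D - 673*D*c) = 7 - D - 673*D*c)
v(-330, 500) + 206409 = (7 - 1*500 - 673*500*(-330)) + 206409 = (7 - 500 + 111045000) + 206409 = 111044507 + 206409 = 111250916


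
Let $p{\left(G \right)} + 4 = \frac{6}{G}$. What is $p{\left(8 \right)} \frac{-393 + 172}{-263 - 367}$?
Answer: $- \frac{2873}{2520} \approx -1.1401$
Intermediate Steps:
$p{\left(G \right)} = -4 + \frac{6}{G}$
$p{\left(8 \right)} \frac{-393 + 172}{-263 - 367} = \left(-4 + \frac{6}{8}\right) \frac{-393 + 172}{-263 - 367} = \left(-4 + 6 \cdot \frac{1}{8}\right) \left(- \frac{221}{-630}\right) = \left(-4 + \frac{3}{4}\right) \left(\left(-221\right) \left(- \frac{1}{630}\right)\right) = \left(- \frac{13}{4}\right) \frac{221}{630} = - \frac{2873}{2520}$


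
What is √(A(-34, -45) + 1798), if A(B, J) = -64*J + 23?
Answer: √4701 ≈ 68.564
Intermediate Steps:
A(B, J) = 23 - 64*J
√(A(-34, -45) + 1798) = √((23 - 64*(-45)) + 1798) = √((23 + 2880) + 1798) = √(2903 + 1798) = √4701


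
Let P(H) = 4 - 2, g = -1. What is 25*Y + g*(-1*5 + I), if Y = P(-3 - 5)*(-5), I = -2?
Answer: -243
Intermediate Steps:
P(H) = 2
Y = -10 (Y = 2*(-5) = -10)
25*Y + g*(-1*5 + I) = 25*(-10) - (-1*5 - 2) = -250 - (-5 - 2) = -250 - 1*(-7) = -250 + 7 = -243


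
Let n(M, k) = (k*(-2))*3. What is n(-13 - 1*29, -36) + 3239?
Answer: 3455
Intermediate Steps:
n(M, k) = -6*k (n(M, k) = -2*k*3 = -6*k)
n(-13 - 1*29, -36) + 3239 = -6*(-36) + 3239 = 216 + 3239 = 3455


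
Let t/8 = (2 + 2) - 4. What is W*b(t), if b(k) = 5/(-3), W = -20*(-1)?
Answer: -100/3 ≈ -33.333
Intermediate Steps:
t = 0 (t = 8*((2 + 2) - 4) = 8*(4 - 4) = 8*0 = 0)
W = 20
b(k) = -5/3 (b(k) = 5*(-⅓) = -5/3)
W*b(t) = 20*(-5/3) = -100/3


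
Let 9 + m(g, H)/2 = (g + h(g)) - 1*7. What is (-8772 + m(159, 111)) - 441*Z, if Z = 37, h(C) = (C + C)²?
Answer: 177445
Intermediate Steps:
h(C) = 4*C² (h(C) = (2*C)² = 4*C²)
m(g, H) = -32 + 2*g + 8*g² (m(g, H) = -18 + 2*((g + 4*g²) - 1*7) = -18 + 2*((g + 4*g²) - 7) = -18 + 2*(-7 + g + 4*g²) = -18 + (-14 + 2*g + 8*g²) = -32 + 2*g + 8*g²)
(-8772 + m(159, 111)) - 441*Z = (-8772 + (-32 + 2*159 + 8*159²)) - 441*37 = (-8772 + (-32 + 318 + 8*25281)) - 1*16317 = (-8772 + (-32 + 318 + 202248)) - 16317 = (-8772 + 202534) - 16317 = 193762 - 16317 = 177445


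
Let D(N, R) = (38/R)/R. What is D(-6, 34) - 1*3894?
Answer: -2250713/578 ≈ -3894.0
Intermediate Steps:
D(N, R) = 38/R²
D(-6, 34) - 1*3894 = 38/34² - 1*3894 = 38*(1/1156) - 3894 = 19/578 - 3894 = -2250713/578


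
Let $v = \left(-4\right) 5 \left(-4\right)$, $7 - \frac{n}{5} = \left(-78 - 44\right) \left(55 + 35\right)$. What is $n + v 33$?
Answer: $57575$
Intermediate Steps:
$n = 54935$ ($n = 35 - 5 \left(-78 - 44\right) \left(55 + 35\right) = 35 - 5 \left(\left(-122\right) 90\right) = 35 - -54900 = 35 + 54900 = 54935$)
$v = 80$ ($v = \left(-20\right) \left(-4\right) = 80$)
$n + v 33 = 54935 + 80 \cdot 33 = 54935 + 2640 = 57575$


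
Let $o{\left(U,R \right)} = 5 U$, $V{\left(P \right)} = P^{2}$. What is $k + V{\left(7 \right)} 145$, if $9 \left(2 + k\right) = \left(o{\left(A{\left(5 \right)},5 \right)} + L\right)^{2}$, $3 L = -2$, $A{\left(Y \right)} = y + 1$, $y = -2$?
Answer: $\frac{575632}{81} \approx 7106.6$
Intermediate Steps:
$A{\left(Y \right)} = -1$ ($A{\left(Y \right)} = -2 + 1 = -1$)
$L = - \frac{2}{3}$ ($L = \frac{1}{3} \left(-2\right) = - \frac{2}{3} \approx -0.66667$)
$k = \frac{127}{81}$ ($k = -2 + \frac{\left(5 \left(-1\right) - \frac{2}{3}\right)^{2}}{9} = -2 + \frac{\left(-5 - \frac{2}{3}\right)^{2}}{9} = -2 + \frac{\left(- \frac{17}{3}\right)^{2}}{9} = -2 + \frac{1}{9} \cdot \frac{289}{9} = -2 + \frac{289}{81} = \frac{127}{81} \approx 1.5679$)
$k + V{\left(7 \right)} 145 = \frac{127}{81} + 7^{2} \cdot 145 = \frac{127}{81} + 49 \cdot 145 = \frac{127}{81} + 7105 = \frac{575632}{81}$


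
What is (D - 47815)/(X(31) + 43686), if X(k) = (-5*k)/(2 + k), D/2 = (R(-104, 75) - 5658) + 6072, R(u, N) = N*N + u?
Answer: -1186185/1441483 ≈ -0.82289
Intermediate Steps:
R(u, N) = u + N**2 (R(u, N) = N**2 + u = u + N**2)
D = 11870 (D = 2*(((-104 + 75**2) - 5658) + 6072) = 2*(((-104 + 5625) - 5658) + 6072) = 2*((5521 - 5658) + 6072) = 2*(-137 + 6072) = 2*5935 = 11870)
X(k) = -5*k/(2 + k)
(D - 47815)/(X(31) + 43686) = (11870 - 47815)/(-5*31/(2 + 31) + 43686) = -35945/(-5*31/33 + 43686) = -35945/(-5*31*1/33 + 43686) = -35945/(-155/33 + 43686) = -35945/1441483/33 = -35945*33/1441483 = -1186185/1441483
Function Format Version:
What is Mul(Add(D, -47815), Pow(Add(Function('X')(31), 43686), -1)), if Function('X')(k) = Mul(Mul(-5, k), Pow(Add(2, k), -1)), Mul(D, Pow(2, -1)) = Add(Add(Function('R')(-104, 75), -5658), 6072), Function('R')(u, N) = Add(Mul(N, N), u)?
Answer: Rational(-1186185, 1441483) ≈ -0.82289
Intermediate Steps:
Function('R')(u, N) = Add(u, Pow(N, 2)) (Function('R')(u, N) = Add(Pow(N, 2), u) = Add(u, Pow(N, 2)))
D = 11870 (D = Mul(2, Add(Add(Add(-104, Pow(75, 2)), -5658), 6072)) = Mul(2, Add(Add(Add(-104, 5625), -5658), 6072)) = Mul(2, Add(Add(5521, -5658), 6072)) = Mul(2, Add(-137, 6072)) = Mul(2, 5935) = 11870)
Function('X')(k) = Mul(-5, k, Pow(Add(2, k), -1))
Mul(Add(D, -47815), Pow(Add(Function('X')(31), 43686), -1)) = Mul(Add(11870, -47815), Pow(Add(Mul(-5, 31, Pow(Add(2, 31), -1)), 43686), -1)) = Mul(-35945, Pow(Add(Mul(-5, 31, Pow(33, -1)), 43686), -1)) = Mul(-35945, Pow(Add(Mul(-5, 31, Rational(1, 33)), 43686), -1)) = Mul(-35945, Pow(Add(Rational(-155, 33), 43686), -1)) = Mul(-35945, Pow(Rational(1441483, 33), -1)) = Mul(-35945, Rational(33, 1441483)) = Rational(-1186185, 1441483)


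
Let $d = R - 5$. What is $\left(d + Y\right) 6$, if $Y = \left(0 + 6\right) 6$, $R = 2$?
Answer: $198$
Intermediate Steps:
$d = -3$ ($d = 2 - 5 = -3$)
$Y = 36$ ($Y = 6 \cdot 6 = 36$)
$\left(d + Y\right) 6 = \left(-3 + 36\right) 6 = 33 \cdot 6 = 198$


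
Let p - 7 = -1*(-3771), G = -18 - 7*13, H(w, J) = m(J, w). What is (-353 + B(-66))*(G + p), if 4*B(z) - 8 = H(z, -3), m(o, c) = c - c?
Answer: -1287819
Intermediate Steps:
m(o, c) = 0
H(w, J) = 0
B(z) = 2 (B(z) = 2 + (1/4)*0 = 2 + 0 = 2)
G = -109 (G = -18 - 91 = -109)
p = 3778 (p = 7 - 1*(-3771) = 7 + 3771 = 3778)
(-353 + B(-66))*(G + p) = (-353 + 2)*(-109 + 3778) = -351*3669 = -1287819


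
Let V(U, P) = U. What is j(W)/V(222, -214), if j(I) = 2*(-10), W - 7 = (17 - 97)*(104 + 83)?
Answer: -10/111 ≈ -0.090090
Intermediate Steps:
W = -14953 (W = 7 + (17 - 97)*(104 + 83) = 7 - 80*187 = 7 - 14960 = -14953)
j(I) = -20
j(W)/V(222, -214) = -20/222 = -20*1/222 = -10/111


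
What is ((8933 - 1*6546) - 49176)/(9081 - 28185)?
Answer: 46789/19104 ≈ 2.4492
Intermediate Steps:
((8933 - 1*6546) - 49176)/(9081 - 28185) = ((8933 - 6546) - 49176)/(-19104) = (2387 - 49176)*(-1/19104) = -46789*(-1/19104) = 46789/19104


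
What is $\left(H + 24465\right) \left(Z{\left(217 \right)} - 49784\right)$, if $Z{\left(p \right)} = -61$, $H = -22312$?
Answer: $-107316285$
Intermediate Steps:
$\left(H + 24465\right) \left(Z{\left(217 \right)} - 49784\right) = \left(-22312 + 24465\right) \left(-61 - 49784\right) = 2153 \left(-49845\right) = -107316285$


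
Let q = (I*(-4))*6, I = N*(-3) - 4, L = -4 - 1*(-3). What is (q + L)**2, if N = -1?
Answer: 529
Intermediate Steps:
L = -1 (L = -4 + 3 = -1)
I = -1 (I = -1*(-3) - 4 = 3 - 4 = -1)
q = 24 (q = -1*(-4)*6 = 4*6 = 24)
(q + L)**2 = (24 - 1)**2 = 23**2 = 529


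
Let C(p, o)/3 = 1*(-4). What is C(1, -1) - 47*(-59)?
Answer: 2761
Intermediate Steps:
C(p, o) = -12 (C(p, o) = 3*(1*(-4)) = 3*(-4) = -12)
C(1, -1) - 47*(-59) = -12 - 47*(-59) = -12 + 2773 = 2761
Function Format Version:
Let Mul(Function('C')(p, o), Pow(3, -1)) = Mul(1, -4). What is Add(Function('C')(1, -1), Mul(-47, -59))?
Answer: 2761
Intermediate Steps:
Function('C')(p, o) = -12 (Function('C')(p, o) = Mul(3, Mul(1, -4)) = Mul(3, -4) = -12)
Add(Function('C')(1, -1), Mul(-47, -59)) = Add(-12, Mul(-47, -59)) = Add(-12, 2773) = 2761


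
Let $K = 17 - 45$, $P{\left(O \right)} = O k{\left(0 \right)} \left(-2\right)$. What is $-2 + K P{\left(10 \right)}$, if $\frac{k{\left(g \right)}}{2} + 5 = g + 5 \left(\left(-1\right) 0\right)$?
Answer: $-5602$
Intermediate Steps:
$k{\left(g \right)} = -10 + 2 g$ ($k{\left(g \right)} = -10 + 2 \left(g + 5 \left(\left(-1\right) 0\right)\right) = -10 + 2 \left(g + 5 \cdot 0\right) = -10 + 2 \left(g + 0\right) = -10 + 2 g$)
$P{\left(O \right)} = 20 O$ ($P{\left(O \right)} = O \left(-10 + 2 \cdot 0\right) \left(-2\right) = O \left(-10 + 0\right) \left(-2\right) = O \left(-10\right) \left(-2\right) = - 10 O \left(-2\right) = 20 O$)
$K = -28$ ($K = 17 - 45 = -28$)
$-2 + K P{\left(10 \right)} = -2 - 28 \cdot 20 \cdot 10 = -2 - 5600 = -5602$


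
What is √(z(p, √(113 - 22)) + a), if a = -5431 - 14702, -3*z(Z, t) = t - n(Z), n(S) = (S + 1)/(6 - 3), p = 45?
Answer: √(-181151 - 3*√91)/3 ≈ 141.88*I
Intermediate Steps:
n(S) = ⅓ + S/3 (n(S) = (1 + S)/3 = (1 + S)*(⅓) = ⅓ + S/3)
z(Z, t) = ⅑ - t/3 + Z/9 (z(Z, t) = -(t - (⅓ + Z/3))/3 = -(t + (-⅓ - Z/3))/3 = -(-⅓ + t - Z/3)/3 = ⅑ - t/3 + Z/9)
a = -20133
√(z(p, √(113 - 22)) + a) = √((⅑ - √(113 - 22)/3 + (⅑)*45) - 20133) = √((⅑ - √91/3 + 5) - 20133) = √((46/9 - √91/3) - 20133) = √(-181151/9 - √91/3)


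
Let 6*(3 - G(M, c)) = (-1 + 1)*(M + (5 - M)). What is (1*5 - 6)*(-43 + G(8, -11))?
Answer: 40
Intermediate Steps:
G(M, c) = 3 (G(M, c) = 3 - (-1 + 1)*(M + (5 - M))/6 = 3 - 0*5 = 3 - ⅙*0 = 3 + 0 = 3)
(1*5 - 6)*(-43 + G(8, -11)) = (1*5 - 6)*(-43 + 3) = (5 - 6)*(-40) = -1*(-40) = 40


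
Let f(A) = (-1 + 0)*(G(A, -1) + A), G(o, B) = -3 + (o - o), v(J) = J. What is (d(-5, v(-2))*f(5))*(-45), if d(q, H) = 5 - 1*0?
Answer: 450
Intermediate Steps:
G(o, B) = -3 (G(o, B) = -3 + 0 = -3)
f(A) = 3 - A (f(A) = (-1 + 0)*(-3 + A) = -(-3 + A) = 3 - A)
d(q, H) = 5 (d(q, H) = 5 + 0 = 5)
(d(-5, v(-2))*f(5))*(-45) = (5*(3 - 1*5))*(-45) = (5*(3 - 5))*(-45) = (5*(-2))*(-45) = -10*(-45) = 450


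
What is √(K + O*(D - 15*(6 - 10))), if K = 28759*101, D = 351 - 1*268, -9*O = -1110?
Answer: √26300661/3 ≈ 1709.5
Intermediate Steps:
O = 370/3 (O = -⅑*(-1110) = 370/3 ≈ 123.33)
D = 83 (D = 351 - 268 = 83)
K = 2904659
√(K + O*(D - 15*(6 - 10))) = √(2904659 + 370*(83 - 15*(6 - 10))/3) = √(2904659 + 370*(83 - 15*(-4))/3) = √(2904659 + 370*(83 + 60)/3) = √(2904659 + (370/3)*143) = √(2904659 + 52910/3) = √(8766887/3) = √26300661/3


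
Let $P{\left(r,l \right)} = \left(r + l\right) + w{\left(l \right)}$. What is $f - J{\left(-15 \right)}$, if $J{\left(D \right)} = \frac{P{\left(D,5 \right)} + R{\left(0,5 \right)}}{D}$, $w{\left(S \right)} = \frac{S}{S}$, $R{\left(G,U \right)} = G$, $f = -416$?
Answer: $- \frac{2083}{5} \approx -416.6$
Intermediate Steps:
$w{\left(S \right)} = 1$
$P{\left(r,l \right)} = 1 + l + r$ ($P{\left(r,l \right)} = \left(r + l\right) + 1 = \left(l + r\right) + 1 = 1 + l + r$)
$J{\left(D \right)} = \frac{6 + D}{D}$ ($J{\left(D \right)} = \frac{\left(1 + 5 + D\right) + 0}{D} = \frac{\left(6 + D\right) + 0}{D} = \frac{6 + D}{D}$)
$f - J{\left(-15 \right)} = -416 - \frac{6 - 15}{-15} = -416 - \left(- \frac{1}{15}\right) \left(-9\right) = -416 - \frac{3}{5} = - \frac{2083}{5}$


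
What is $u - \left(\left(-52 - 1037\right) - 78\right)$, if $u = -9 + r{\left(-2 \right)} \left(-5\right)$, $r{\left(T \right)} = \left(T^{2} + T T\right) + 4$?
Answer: $1098$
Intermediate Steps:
$r{\left(T \right)} = 4 + 2 T^{2}$ ($r{\left(T \right)} = \left(T^{2} + T^{2}\right) + 4 = 2 T^{2} + 4 = 4 + 2 T^{2}$)
$u = -69$ ($u = -9 + \left(4 + 2 \left(-2\right)^{2}\right) \left(-5\right) = -9 + \left(4 + 2 \cdot 4\right) \left(-5\right) = -9 + \left(4 + 8\right) \left(-5\right) = -9 + 12 \left(-5\right) = -9 - 60 = -69$)
$u - \left(\left(-52 - 1037\right) - 78\right) = -69 - \left(\left(-52 - 1037\right) - 78\right) = -69 - \left(-1089 - 78\right) = -69 - -1167 = -69 + 1167 = 1098$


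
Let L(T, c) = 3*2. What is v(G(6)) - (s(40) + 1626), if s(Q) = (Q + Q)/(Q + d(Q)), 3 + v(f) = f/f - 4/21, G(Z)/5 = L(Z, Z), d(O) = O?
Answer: -34213/21 ≈ -1629.2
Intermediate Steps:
L(T, c) = 6
G(Z) = 30 (G(Z) = 5*6 = 30)
v(f) = -46/21 (v(f) = -3 + (f/f - 4/21) = -3 + (1 - 4*1/21) = -3 + (1 - 4/21) = -3 + 17/21 = -46/21)
s(Q) = 1 (s(Q) = (Q + Q)/(Q + Q) = (2*Q)/((2*Q)) = (2*Q)*(1/(2*Q)) = 1)
v(G(6)) - (s(40) + 1626) = -46/21 - (1 + 1626) = -46/21 - 1*1627 = -46/21 - 1627 = -34213/21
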